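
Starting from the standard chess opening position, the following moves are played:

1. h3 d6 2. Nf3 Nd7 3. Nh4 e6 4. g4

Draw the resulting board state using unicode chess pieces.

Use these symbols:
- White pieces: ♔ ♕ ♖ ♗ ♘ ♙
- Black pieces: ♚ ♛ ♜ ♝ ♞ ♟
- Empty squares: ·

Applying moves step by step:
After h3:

♜ ♞ ♝ ♛ ♚ ♝ ♞ ♜
♟ ♟ ♟ ♟ ♟ ♟ ♟ ♟
· · · · · · · ·
· · · · · · · ·
· · · · · · · ·
· · · · · · · ♙
♙ ♙ ♙ ♙ ♙ ♙ ♙ ·
♖ ♘ ♗ ♕ ♔ ♗ ♘ ♖


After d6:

♜ ♞ ♝ ♛ ♚ ♝ ♞ ♜
♟ ♟ ♟ · ♟ ♟ ♟ ♟
· · · ♟ · · · ·
· · · · · · · ·
· · · · · · · ·
· · · · · · · ♙
♙ ♙ ♙ ♙ ♙ ♙ ♙ ·
♖ ♘ ♗ ♕ ♔ ♗ ♘ ♖


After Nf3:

♜ ♞ ♝ ♛ ♚ ♝ ♞ ♜
♟ ♟ ♟ · ♟ ♟ ♟ ♟
· · · ♟ · · · ·
· · · · · · · ·
· · · · · · · ·
· · · · · ♘ · ♙
♙ ♙ ♙ ♙ ♙ ♙ ♙ ·
♖ ♘ ♗ ♕ ♔ ♗ · ♖


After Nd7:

♜ · ♝ ♛ ♚ ♝ ♞ ♜
♟ ♟ ♟ ♞ ♟ ♟ ♟ ♟
· · · ♟ · · · ·
· · · · · · · ·
· · · · · · · ·
· · · · · ♘ · ♙
♙ ♙ ♙ ♙ ♙ ♙ ♙ ·
♖ ♘ ♗ ♕ ♔ ♗ · ♖


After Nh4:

♜ · ♝ ♛ ♚ ♝ ♞ ♜
♟ ♟ ♟ ♞ ♟ ♟ ♟ ♟
· · · ♟ · · · ·
· · · · · · · ·
· · · · · · · ♘
· · · · · · · ♙
♙ ♙ ♙ ♙ ♙ ♙ ♙ ·
♖ ♘ ♗ ♕ ♔ ♗ · ♖


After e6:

♜ · ♝ ♛ ♚ ♝ ♞ ♜
♟ ♟ ♟ ♞ · ♟ ♟ ♟
· · · ♟ ♟ · · ·
· · · · · · · ·
· · · · · · · ♘
· · · · · · · ♙
♙ ♙ ♙ ♙ ♙ ♙ ♙ ·
♖ ♘ ♗ ♕ ♔ ♗ · ♖


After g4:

♜ · ♝ ♛ ♚ ♝ ♞ ♜
♟ ♟ ♟ ♞ · ♟ ♟ ♟
· · · ♟ ♟ · · ·
· · · · · · · ·
· · · · · · ♙ ♘
· · · · · · · ♙
♙ ♙ ♙ ♙ ♙ ♙ · ·
♖ ♘ ♗ ♕ ♔ ♗ · ♖



  a b c d e f g h
  ─────────────────
8│♜ · ♝ ♛ ♚ ♝ ♞ ♜│8
7│♟ ♟ ♟ ♞ · ♟ ♟ ♟│7
6│· · · ♟ ♟ · · ·│6
5│· · · · · · · ·│5
4│· · · · · · ♙ ♘│4
3│· · · · · · · ♙│3
2│♙ ♙ ♙ ♙ ♙ ♙ · ·│2
1│♖ ♘ ♗ ♕ ♔ ♗ · ♖│1
  ─────────────────
  a b c d e f g h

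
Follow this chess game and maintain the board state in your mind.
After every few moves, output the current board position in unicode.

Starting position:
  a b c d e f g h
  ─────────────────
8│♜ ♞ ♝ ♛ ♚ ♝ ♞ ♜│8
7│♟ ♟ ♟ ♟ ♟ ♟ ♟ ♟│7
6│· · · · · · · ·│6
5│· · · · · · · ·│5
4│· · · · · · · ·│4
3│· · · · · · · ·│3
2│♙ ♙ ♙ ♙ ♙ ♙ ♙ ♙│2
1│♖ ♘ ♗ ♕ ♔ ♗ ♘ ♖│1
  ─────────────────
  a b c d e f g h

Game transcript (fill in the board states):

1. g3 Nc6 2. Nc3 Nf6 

  a b c d e f g h
  ─────────────────
8│♜ · ♝ ♛ ♚ ♝ · ♜│8
7│♟ ♟ ♟ ♟ ♟ ♟ ♟ ♟│7
6│· · ♞ · · ♞ · ·│6
5│· · · · · · · ·│5
4│· · · · · · · ·│4
3│· · ♘ · · · ♙ ·│3
2│♙ ♙ ♙ ♙ ♙ ♙ · ♙│2
1│♖ · ♗ ♕ ♔ ♗ ♘ ♖│1
  ─────────────────
  a b c d e f g h

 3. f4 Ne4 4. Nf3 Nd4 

  a b c d e f g h
  ─────────────────
8│♜ · ♝ ♛ ♚ ♝ · ♜│8
7│♟ ♟ ♟ ♟ ♟ ♟ ♟ ♟│7
6│· · · · · · · ·│6
5│· · · · · · · ·│5
4│· · · ♞ ♞ ♙ · ·│4
3│· · ♘ · · ♘ ♙ ·│3
2│♙ ♙ ♙ ♙ ♙ · · ♙│2
1│♖ · ♗ ♕ ♔ ♗ · ♖│1
  ─────────────────
  a b c d e f g h

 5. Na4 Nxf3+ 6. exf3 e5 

  a b c d e f g h
  ─────────────────
8│♜ · ♝ ♛ ♚ ♝ · ♜│8
7│♟ ♟ ♟ ♟ · ♟ ♟ ♟│7
6│· · · · · · · ·│6
5│· · · · ♟ · · ·│5
4│♘ · · · ♞ ♙ · ·│4
3│· · · · · ♙ ♙ ·│3
2│♙ ♙ ♙ ♙ · · · ♙│2
1│♖ · ♗ ♕ ♔ ♗ · ♖│1
  ─────────────────
  a b c d e f g h

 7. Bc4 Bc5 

  a b c d e f g h
  ─────────────────
8│♜ · ♝ ♛ ♚ · · ♜│8
7│♟ ♟ ♟ ♟ · ♟ ♟ ♟│7
6│· · · · · · · ·│6
5│· · ♝ · ♟ · · ·│5
4│♘ · ♗ · ♞ ♙ · ·│4
3│· · · · · ♙ ♙ ·│3
2│♙ ♙ ♙ ♙ · · · ♙│2
1│♖ · ♗ ♕ ♔ · · ♖│1
  ─────────────────
  a b c d e f g h


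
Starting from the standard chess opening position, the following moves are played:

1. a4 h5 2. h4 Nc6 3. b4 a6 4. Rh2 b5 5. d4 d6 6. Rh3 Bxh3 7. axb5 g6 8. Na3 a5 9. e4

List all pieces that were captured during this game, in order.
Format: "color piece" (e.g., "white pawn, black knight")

Tracking captures:
  Bxh3: captured white rook
  axb5: captured black pawn

white rook, black pawn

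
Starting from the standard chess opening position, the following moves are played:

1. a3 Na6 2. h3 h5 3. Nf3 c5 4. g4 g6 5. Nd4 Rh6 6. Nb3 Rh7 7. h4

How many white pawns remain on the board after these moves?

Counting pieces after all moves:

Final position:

  a b c d e f g h
  ─────────────────
8│♜ · ♝ ♛ ♚ ♝ ♞ ·│8
7│♟ ♟ · ♟ ♟ ♟ · ♜│7
6│♞ · · · · · ♟ ·│6
5│· · ♟ · · · · ♟│5
4│· · · · · · ♙ ♙│4
3│♙ ♘ · · · · · ·│3
2│· ♙ ♙ ♙ ♙ ♙ · ·│2
1│♖ ♘ ♗ ♕ ♔ ♗ · ♖│1
  ─────────────────
  a b c d e f g h


8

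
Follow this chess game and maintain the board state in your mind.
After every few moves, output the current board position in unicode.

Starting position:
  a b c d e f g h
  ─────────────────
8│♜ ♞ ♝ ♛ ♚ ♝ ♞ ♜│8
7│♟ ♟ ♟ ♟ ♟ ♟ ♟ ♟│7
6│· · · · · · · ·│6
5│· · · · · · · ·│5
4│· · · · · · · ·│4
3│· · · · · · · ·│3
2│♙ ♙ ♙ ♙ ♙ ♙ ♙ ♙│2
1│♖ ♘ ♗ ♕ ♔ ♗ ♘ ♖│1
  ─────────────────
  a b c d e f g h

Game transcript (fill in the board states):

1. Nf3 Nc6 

  a b c d e f g h
  ─────────────────
8│♜ · ♝ ♛ ♚ ♝ ♞ ♜│8
7│♟ ♟ ♟ ♟ ♟ ♟ ♟ ♟│7
6│· · ♞ · · · · ·│6
5│· · · · · · · ·│5
4│· · · · · · · ·│4
3│· · · · · ♘ · ·│3
2│♙ ♙ ♙ ♙ ♙ ♙ ♙ ♙│2
1│♖ ♘ ♗ ♕ ♔ ♗ · ♖│1
  ─────────────────
  a b c d e f g h

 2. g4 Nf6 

  a b c d e f g h
  ─────────────────
8│♜ · ♝ ♛ ♚ ♝ · ♜│8
7│♟ ♟ ♟ ♟ ♟ ♟ ♟ ♟│7
6│· · ♞ · · ♞ · ·│6
5│· · · · · · · ·│5
4│· · · · · · ♙ ·│4
3│· · · · · ♘ · ·│3
2│♙ ♙ ♙ ♙ ♙ ♙ · ♙│2
1│♖ ♘ ♗ ♕ ♔ ♗ · ♖│1
  ─────────────────
  a b c d e f g h

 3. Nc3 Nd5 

  a b c d e f g h
  ─────────────────
8│♜ · ♝ ♛ ♚ ♝ · ♜│8
7│♟ ♟ ♟ ♟ ♟ ♟ ♟ ♟│7
6│· · ♞ · · · · ·│6
5│· · · ♞ · · · ·│5
4│· · · · · · ♙ ·│4
3│· · ♘ · · ♘ · ·│3
2│♙ ♙ ♙ ♙ ♙ ♙ · ♙│2
1│♖ · ♗ ♕ ♔ ♗ · ♖│1
  ─────────────────
  a b c d e f g h



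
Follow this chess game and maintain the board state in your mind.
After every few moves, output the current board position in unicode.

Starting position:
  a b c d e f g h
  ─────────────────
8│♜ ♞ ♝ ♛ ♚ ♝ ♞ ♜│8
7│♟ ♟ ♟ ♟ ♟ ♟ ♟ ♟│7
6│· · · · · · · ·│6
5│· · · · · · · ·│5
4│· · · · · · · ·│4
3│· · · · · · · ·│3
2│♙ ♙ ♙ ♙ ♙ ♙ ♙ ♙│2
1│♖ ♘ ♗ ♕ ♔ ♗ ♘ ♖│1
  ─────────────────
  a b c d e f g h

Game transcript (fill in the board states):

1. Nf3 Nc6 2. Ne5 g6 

  a b c d e f g h
  ─────────────────
8│♜ · ♝ ♛ ♚ ♝ ♞ ♜│8
7│♟ ♟ ♟ ♟ ♟ ♟ · ♟│7
6│· · ♞ · · · ♟ ·│6
5│· · · · ♘ · · ·│5
4│· · · · · · · ·│4
3│· · · · · · · ·│3
2│♙ ♙ ♙ ♙ ♙ ♙ ♙ ♙│2
1│♖ ♘ ♗ ♕ ♔ ♗ · ♖│1
  ─────────────────
  a b c d e f g h

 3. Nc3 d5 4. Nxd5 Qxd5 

  a b c d e f g h
  ─────────────────
8│♜ · ♝ · ♚ ♝ ♞ ♜│8
7│♟ ♟ ♟ · ♟ ♟ · ♟│7
6│· · ♞ · · · ♟ ·│6
5│· · · ♛ ♘ · · ·│5
4│· · · · · · · ·│4
3│· · · · · · · ·│3
2│♙ ♙ ♙ ♙ ♙ ♙ ♙ ♙│2
1│♖ · ♗ ♕ ♔ ♗ · ♖│1
  ─────────────────
  a b c d e f g h

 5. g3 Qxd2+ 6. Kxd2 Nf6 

  a b c d e f g h
  ─────────────────
8│♜ · ♝ · ♚ ♝ · ♜│8
7│♟ ♟ ♟ · ♟ ♟ · ♟│7
6│· · ♞ · · ♞ ♟ ·│6
5│· · · · ♘ · · ·│5
4│· · · · · · · ·│4
3│· · · · · · ♙ ·│3
2│♙ ♙ ♙ ♔ ♙ ♙ · ♙│2
1│♖ · ♗ ♕ · ♗ · ♖│1
  ─────────────────
  a b c d e f g h

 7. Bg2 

  a b c d e f g h
  ─────────────────
8│♜ · ♝ · ♚ ♝ · ♜│8
7│♟ ♟ ♟ · ♟ ♟ · ♟│7
6│· · ♞ · · ♞ ♟ ·│6
5│· · · · ♘ · · ·│5
4│· · · · · · · ·│4
3│· · · · · · ♙ ·│3
2│♙ ♙ ♙ ♔ ♙ ♙ ♗ ♙│2
1│♖ · ♗ ♕ · · · ♖│1
  ─────────────────
  a b c d e f g h


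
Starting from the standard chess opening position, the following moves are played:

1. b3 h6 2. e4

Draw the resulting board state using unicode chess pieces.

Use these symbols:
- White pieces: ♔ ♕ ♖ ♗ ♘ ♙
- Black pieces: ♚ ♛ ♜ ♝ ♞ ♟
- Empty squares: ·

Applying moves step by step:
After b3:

♜ ♞ ♝ ♛ ♚ ♝ ♞ ♜
♟ ♟ ♟ ♟ ♟ ♟ ♟ ♟
· · · · · · · ·
· · · · · · · ·
· · · · · · · ·
· ♙ · · · · · ·
♙ · ♙ ♙ ♙ ♙ ♙ ♙
♖ ♘ ♗ ♕ ♔ ♗ ♘ ♖


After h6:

♜ ♞ ♝ ♛ ♚ ♝ ♞ ♜
♟ ♟ ♟ ♟ ♟ ♟ ♟ ·
· · · · · · · ♟
· · · · · · · ·
· · · · · · · ·
· ♙ · · · · · ·
♙ · ♙ ♙ ♙ ♙ ♙ ♙
♖ ♘ ♗ ♕ ♔ ♗ ♘ ♖


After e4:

♜ ♞ ♝ ♛ ♚ ♝ ♞ ♜
♟ ♟ ♟ ♟ ♟ ♟ ♟ ·
· · · · · · · ♟
· · · · · · · ·
· · · · ♙ · · ·
· ♙ · · · · · ·
♙ · ♙ ♙ · ♙ ♙ ♙
♖ ♘ ♗ ♕ ♔ ♗ ♘ ♖



  a b c d e f g h
  ─────────────────
8│♜ ♞ ♝ ♛ ♚ ♝ ♞ ♜│8
7│♟ ♟ ♟ ♟ ♟ ♟ ♟ ·│7
6│· · · · · · · ♟│6
5│· · · · · · · ·│5
4│· · · · ♙ · · ·│4
3│· ♙ · · · · · ·│3
2│♙ · ♙ ♙ · ♙ ♙ ♙│2
1│♖ ♘ ♗ ♕ ♔ ♗ ♘ ♖│1
  ─────────────────
  a b c d e f g h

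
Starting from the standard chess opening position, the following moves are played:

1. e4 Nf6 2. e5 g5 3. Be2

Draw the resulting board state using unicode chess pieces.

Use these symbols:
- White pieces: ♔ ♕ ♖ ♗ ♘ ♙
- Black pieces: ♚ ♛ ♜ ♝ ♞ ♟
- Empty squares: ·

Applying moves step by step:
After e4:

♜ ♞ ♝ ♛ ♚ ♝ ♞ ♜
♟ ♟ ♟ ♟ ♟ ♟ ♟ ♟
· · · · · · · ·
· · · · · · · ·
· · · · ♙ · · ·
· · · · · · · ·
♙ ♙ ♙ ♙ · ♙ ♙ ♙
♖ ♘ ♗ ♕ ♔ ♗ ♘ ♖


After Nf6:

♜ ♞ ♝ ♛ ♚ ♝ · ♜
♟ ♟ ♟ ♟ ♟ ♟ ♟ ♟
· · · · · ♞ · ·
· · · · · · · ·
· · · · ♙ · · ·
· · · · · · · ·
♙ ♙ ♙ ♙ · ♙ ♙ ♙
♖ ♘ ♗ ♕ ♔ ♗ ♘ ♖


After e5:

♜ ♞ ♝ ♛ ♚ ♝ · ♜
♟ ♟ ♟ ♟ ♟ ♟ ♟ ♟
· · · · · ♞ · ·
· · · · ♙ · · ·
· · · · · · · ·
· · · · · · · ·
♙ ♙ ♙ ♙ · ♙ ♙ ♙
♖ ♘ ♗ ♕ ♔ ♗ ♘ ♖


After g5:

♜ ♞ ♝ ♛ ♚ ♝ · ♜
♟ ♟ ♟ ♟ ♟ ♟ · ♟
· · · · · ♞ · ·
· · · · ♙ · ♟ ·
· · · · · · · ·
· · · · · · · ·
♙ ♙ ♙ ♙ · ♙ ♙ ♙
♖ ♘ ♗ ♕ ♔ ♗ ♘ ♖


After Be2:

♜ ♞ ♝ ♛ ♚ ♝ · ♜
♟ ♟ ♟ ♟ ♟ ♟ · ♟
· · · · · ♞ · ·
· · · · ♙ · ♟ ·
· · · · · · · ·
· · · · · · · ·
♙ ♙ ♙ ♙ ♗ ♙ ♙ ♙
♖ ♘ ♗ ♕ ♔ · ♘ ♖



  a b c d e f g h
  ─────────────────
8│♜ ♞ ♝ ♛ ♚ ♝ · ♜│8
7│♟ ♟ ♟ ♟ ♟ ♟ · ♟│7
6│· · · · · ♞ · ·│6
5│· · · · ♙ · ♟ ·│5
4│· · · · · · · ·│4
3│· · · · · · · ·│3
2│♙ ♙ ♙ ♙ ♗ ♙ ♙ ♙│2
1│♖ ♘ ♗ ♕ ♔ · ♘ ♖│1
  ─────────────────
  a b c d e f g h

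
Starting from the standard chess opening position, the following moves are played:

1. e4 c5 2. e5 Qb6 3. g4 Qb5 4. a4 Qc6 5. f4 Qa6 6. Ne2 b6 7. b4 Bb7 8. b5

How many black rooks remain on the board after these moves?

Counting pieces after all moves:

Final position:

  a b c d e f g h
  ─────────────────
8│♜ ♞ · · ♚ ♝ ♞ ♜│8
7│♟ ♝ · ♟ ♟ ♟ ♟ ♟│7
6│♛ ♟ · · · · · ·│6
5│· ♙ ♟ · ♙ · · ·│5
4│♙ · · · · ♙ ♙ ·│4
3│· · · · · · · ·│3
2│· · ♙ ♙ ♘ · · ♙│2
1│♖ ♘ ♗ ♕ ♔ ♗ · ♖│1
  ─────────────────
  a b c d e f g h


2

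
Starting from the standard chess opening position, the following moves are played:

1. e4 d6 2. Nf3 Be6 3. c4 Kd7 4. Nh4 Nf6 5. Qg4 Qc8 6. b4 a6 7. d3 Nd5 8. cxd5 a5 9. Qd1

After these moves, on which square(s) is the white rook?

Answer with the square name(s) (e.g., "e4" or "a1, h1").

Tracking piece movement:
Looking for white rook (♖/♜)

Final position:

  a b c d e f g h
  ─────────────────
8│♜ ♞ ♛ · · ♝ · ♜│8
7│· ♟ ♟ ♚ ♟ ♟ ♟ ♟│7
6│· · · ♟ ♝ · · ·│6
5│♟ · · ♙ · · · ·│5
4│· ♙ · · ♙ · · ♘│4
3│· · · ♙ · · · ·│3
2│♙ · · · · ♙ ♙ ♙│2
1│♖ ♘ ♗ ♕ ♔ ♗ · ♖│1
  ─────────────────
  a b c d e f g h


a1, h1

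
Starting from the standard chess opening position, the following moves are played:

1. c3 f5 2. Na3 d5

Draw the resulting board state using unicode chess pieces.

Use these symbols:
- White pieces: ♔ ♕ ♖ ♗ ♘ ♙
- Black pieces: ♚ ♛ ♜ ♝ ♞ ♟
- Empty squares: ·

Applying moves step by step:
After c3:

♜ ♞ ♝ ♛ ♚ ♝ ♞ ♜
♟ ♟ ♟ ♟ ♟ ♟ ♟ ♟
· · · · · · · ·
· · · · · · · ·
· · · · · · · ·
· · ♙ · · · · ·
♙ ♙ · ♙ ♙ ♙ ♙ ♙
♖ ♘ ♗ ♕ ♔ ♗ ♘ ♖


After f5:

♜ ♞ ♝ ♛ ♚ ♝ ♞ ♜
♟ ♟ ♟ ♟ ♟ · ♟ ♟
· · · · · · · ·
· · · · · ♟ · ·
· · · · · · · ·
· · ♙ · · · · ·
♙ ♙ · ♙ ♙ ♙ ♙ ♙
♖ ♘ ♗ ♕ ♔ ♗ ♘ ♖


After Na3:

♜ ♞ ♝ ♛ ♚ ♝ ♞ ♜
♟ ♟ ♟ ♟ ♟ · ♟ ♟
· · · · · · · ·
· · · · · ♟ · ·
· · · · · · · ·
♘ · ♙ · · · · ·
♙ ♙ · ♙ ♙ ♙ ♙ ♙
♖ · ♗ ♕ ♔ ♗ ♘ ♖


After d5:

♜ ♞ ♝ ♛ ♚ ♝ ♞ ♜
♟ ♟ ♟ · ♟ · ♟ ♟
· · · · · · · ·
· · · ♟ · ♟ · ·
· · · · · · · ·
♘ · ♙ · · · · ·
♙ ♙ · ♙ ♙ ♙ ♙ ♙
♖ · ♗ ♕ ♔ ♗ ♘ ♖



  a b c d e f g h
  ─────────────────
8│♜ ♞ ♝ ♛ ♚ ♝ ♞ ♜│8
7│♟ ♟ ♟ · ♟ · ♟ ♟│7
6│· · · · · · · ·│6
5│· · · ♟ · ♟ · ·│5
4│· · · · · · · ·│4
3│♘ · ♙ · · · · ·│3
2│♙ ♙ · ♙ ♙ ♙ ♙ ♙│2
1│♖ · ♗ ♕ ♔ ♗ ♘ ♖│1
  ─────────────────
  a b c d e f g h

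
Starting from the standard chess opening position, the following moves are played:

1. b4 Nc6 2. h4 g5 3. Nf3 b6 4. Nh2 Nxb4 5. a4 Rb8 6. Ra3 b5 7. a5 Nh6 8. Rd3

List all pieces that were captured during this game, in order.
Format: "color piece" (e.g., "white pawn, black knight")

Tracking captures:
  Nxb4: captured white pawn

white pawn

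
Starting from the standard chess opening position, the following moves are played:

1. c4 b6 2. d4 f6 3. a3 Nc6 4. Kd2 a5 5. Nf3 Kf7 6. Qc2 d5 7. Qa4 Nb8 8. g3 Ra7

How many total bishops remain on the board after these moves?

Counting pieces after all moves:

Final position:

  a b c d e f g h
  ─────────────────
8│· ♞ ♝ ♛ · ♝ ♞ ♜│8
7│♜ · ♟ · ♟ ♚ ♟ ♟│7
6│· ♟ · · · ♟ · ·│6
5│♟ · · ♟ · · · ·│5
4│♕ · ♙ ♙ · · · ·│4
3│♙ · · · · ♘ ♙ ·│3
2│· ♙ · ♔ ♙ ♙ · ♙│2
1│♖ ♘ ♗ · · ♗ · ♖│1
  ─────────────────
  a b c d e f g h


4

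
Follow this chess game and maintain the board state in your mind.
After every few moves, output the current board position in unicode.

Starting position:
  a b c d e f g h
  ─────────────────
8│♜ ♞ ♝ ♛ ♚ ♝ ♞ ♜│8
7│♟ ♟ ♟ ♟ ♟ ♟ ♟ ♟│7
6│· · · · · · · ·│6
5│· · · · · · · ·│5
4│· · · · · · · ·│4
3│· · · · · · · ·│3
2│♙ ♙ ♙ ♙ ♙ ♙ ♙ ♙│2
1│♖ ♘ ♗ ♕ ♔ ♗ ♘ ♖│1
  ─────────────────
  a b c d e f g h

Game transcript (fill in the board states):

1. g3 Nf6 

  a b c d e f g h
  ─────────────────
8│♜ ♞ ♝ ♛ ♚ ♝ · ♜│8
7│♟ ♟ ♟ ♟ ♟ ♟ ♟ ♟│7
6│· · · · · ♞ · ·│6
5│· · · · · · · ·│5
4│· · · · · · · ·│4
3│· · · · · · ♙ ·│3
2│♙ ♙ ♙ ♙ ♙ ♙ · ♙│2
1│♖ ♘ ♗ ♕ ♔ ♗ ♘ ♖│1
  ─────────────────
  a b c d e f g h

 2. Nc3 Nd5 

  a b c d e f g h
  ─────────────────
8│♜ ♞ ♝ ♛ ♚ ♝ · ♜│8
7│♟ ♟ ♟ ♟ ♟ ♟ ♟ ♟│7
6│· · · · · · · ·│6
5│· · · ♞ · · · ·│5
4│· · · · · · · ·│4
3│· · ♘ · · · ♙ ·│3
2│♙ ♙ ♙ ♙ ♙ ♙ · ♙│2
1│♖ · ♗ ♕ ♔ ♗ ♘ ♖│1
  ─────────────────
  a b c d e f g h

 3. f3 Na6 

  a b c d e f g h
  ─────────────────
8│♜ · ♝ ♛ ♚ ♝ · ♜│8
7│♟ ♟ ♟ ♟ ♟ ♟ ♟ ♟│7
6│♞ · · · · · · ·│6
5│· · · ♞ · · · ·│5
4│· · · · · · · ·│4
3│· · ♘ · · ♙ ♙ ·│3
2│♙ ♙ ♙ ♙ ♙ · · ♙│2
1│♖ · ♗ ♕ ♔ ♗ ♘ ♖│1
  ─────────────────
  a b c d e f g h

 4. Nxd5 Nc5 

  a b c d e f g h
  ─────────────────
8│♜ · ♝ ♛ ♚ ♝ · ♜│8
7│♟ ♟ ♟ ♟ ♟ ♟ ♟ ♟│7
6│· · · · · · · ·│6
5│· · ♞ ♘ · · · ·│5
4│· · · · · · · ·│4
3│· · · · · ♙ ♙ ·│3
2│♙ ♙ ♙ ♙ ♙ · · ♙│2
1│♖ · ♗ ♕ ♔ ♗ ♘ ♖│1
  ─────────────────
  a b c d e f g h

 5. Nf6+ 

  a b c d e f g h
  ─────────────────
8│♜ · ♝ ♛ ♚ ♝ · ♜│8
7│♟ ♟ ♟ ♟ ♟ ♟ ♟ ♟│7
6│· · · · · ♘ · ·│6
5│· · ♞ · · · · ·│5
4│· · · · · · · ·│4
3│· · · · · ♙ ♙ ·│3
2│♙ ♙ ♙ ♙ ♙ · · ♙│2
1│♖ · ♗ ♕ ♔ ♗ ♘ ♖│1
  ─────────────────
  a b c d e f g h


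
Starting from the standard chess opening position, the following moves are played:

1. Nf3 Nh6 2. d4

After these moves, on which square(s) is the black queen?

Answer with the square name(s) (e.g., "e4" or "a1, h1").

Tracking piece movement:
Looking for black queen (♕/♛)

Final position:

  a b c d e f g h
  ─────────────────
8│♜ ♞ ♝ ♛ ♚ ♝ · ♜│8
7│♟ ♟ ♟ ♟ ♟ ♟ ♟ ♟│7
6│· · · · · · · ♞│6
5│· · · · · · · ·│5
4│· · · ♙ · · · ·│4
3│· · · · · ♘ · ·│3
2│♙ ♙ ♙ · ♙ ♙ ♙ ♙│2
1│♖ ♘ ♗ ♕ ♔ ♗ · ♖│1
  ─────────────────
  a b c d e f g h


d8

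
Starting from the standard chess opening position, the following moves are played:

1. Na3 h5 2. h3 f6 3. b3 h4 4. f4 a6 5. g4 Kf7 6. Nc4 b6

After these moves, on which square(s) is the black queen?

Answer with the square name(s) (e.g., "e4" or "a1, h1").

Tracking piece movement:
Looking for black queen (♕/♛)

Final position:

  a b c d e f g h
  ─────────────────
8│♜ ♞ ♝ ♛ · ♝ ♞ ♜│8
7│· · ♟ ♟ ♟ ♚ ♟ ·│7
6│♟ ♟ · · · ♟ · ·│6
5│· · · · · · · ·│5
4│· · ♘ · · ♙ ♙ ♟│4
3│· ♙ · · · · · ♙│3
2│♙ · ♙ ♙ ♙ · · ·│2
1│♖ · ♗ ♕ ♔ ♗ ♘ ♖│1
  ─────────────────
  a b c d e f g h


d8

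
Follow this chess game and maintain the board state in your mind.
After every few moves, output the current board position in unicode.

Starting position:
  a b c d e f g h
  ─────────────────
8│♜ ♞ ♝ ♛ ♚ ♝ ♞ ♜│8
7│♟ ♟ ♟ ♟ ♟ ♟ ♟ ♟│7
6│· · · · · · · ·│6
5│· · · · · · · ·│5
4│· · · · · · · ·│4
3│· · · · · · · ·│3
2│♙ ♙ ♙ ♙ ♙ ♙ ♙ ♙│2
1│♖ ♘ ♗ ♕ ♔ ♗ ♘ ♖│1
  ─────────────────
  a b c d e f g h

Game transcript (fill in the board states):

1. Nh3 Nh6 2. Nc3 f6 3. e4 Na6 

  a b c d e f g h
  ─────────────────
8│♜ · ♝ ♛ ♚ ♝ · ♜│8
7│♟ ♟ ♟ ♟ ♟ · ♟ ♟│7
6│♞ · · · · ♟ · ♞│6
5│· · · · · · · ·│5
4│· · · · ♙ · · ·│4
3│· · ♘ · · · · ♘│3
2│♙ ♙ ♙ ♙ · ♙ ♙ ♙│2
1│♖ · ♗ ♕ ♔ ♗ · ♖│1
  ─────────────────
  a b c d e f g h

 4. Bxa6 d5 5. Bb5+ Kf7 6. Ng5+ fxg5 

  a b c d e f g h
  ─────────────────
8│♜ · ♝ ♛ · ♝ · ♜│8
7│♟ ♟ ♟ · ♟ ♚ ♟ ♟│7
6│· · · · · · · ♞│6
5│· ♗ · ♟ · · ♟ ·│5
4│· · · · ♙ · · ·│4
3│· · ♘ · · · · ·│3
2│♙ ♙ ♙ ♙ · ♙ ♙ ♙│2
1│♖ · ♗ ♕ ♔ · · ♖│1
  ─────────────────
  a b c d e f g h

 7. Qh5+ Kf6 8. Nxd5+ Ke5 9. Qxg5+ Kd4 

  a b c d e f g h
  ─────────────────
8│♜ · ♝ ♛ · ♝ · ♜│8
7│♟ ♟ ♟ · ♟ · ♟ ♟│7
6│· · · · · · · ♞│6
5│· ♗ · ♘ · · ♕ ·│5
4│· · · ♚ ♙ · · ·│4
3│· · · · · · · ·│3
2│♙ ♙ ♙ ♙ · ♙ ♙ ♙│2
1│♖ · ♗ · ♔ · · ♖│1
  ─────────────────
  a b c d e f g h

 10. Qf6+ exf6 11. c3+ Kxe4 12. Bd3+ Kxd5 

  a b c d e f g h
  ─────────────────
8│♜ · ♝ ♛ · ♝ · ♜│8
7│♟ ♟ ♟ · · · ♟ ♟│7
6│· · · · · ♟ · ♞│6
5│· · · ♚ · · · ·│5
4│· · · · · · · ·│4
3│· · ♙ ♗ · · · ·│3
2│♙ ♙ · ♙ · ♙ ♙ ♙│2
1│♖ · ♗ · ♔ · · ♖│1
  ─────────────────
  a b c d e f g h

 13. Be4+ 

  a b c d e f g h
  ─────────────────
8│♜ · ♝ ♛ · ♝ · ♜│8
7│♟ ♟ ♟ · · · ♟ ♟│7
6│· · · · · ♟ · ♞│6
5│· · · ♚ · · · ·│5
4│· · · · ♗ · · ·│4
3│· · ♙ · · · · ·│3
2│♙ ♙ · ♙ · ♙ ♙ ♙│2
1│♖ · ♗ · ♔ · · ♖│1
  ─────────────────
  a b c d e f g h


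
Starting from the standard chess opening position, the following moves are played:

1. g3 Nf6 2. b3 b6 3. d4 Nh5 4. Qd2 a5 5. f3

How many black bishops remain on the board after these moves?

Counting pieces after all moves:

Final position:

  a b c d e f g h
  ─────────────────
8│♜ ♞ ♝ ♛ ♚ ♝ · ♜│8
7│· · ♟ ♟ ♟ ♟ ♟ ♟│7
6│· ♟ · · · · · ·│6
5│♟ · · · · · · ♞│5
4│· · · ♙ · · · ·│4
3│· ♙ · · · ♙ ♙ ·│3
2│♙ · ♙ ♕ ♙ · · ♙│2
1│♖ ♘ ♗ · ♔ ♗ ♘ ♖│1
  ─────────────────
  a b c d e f g h


2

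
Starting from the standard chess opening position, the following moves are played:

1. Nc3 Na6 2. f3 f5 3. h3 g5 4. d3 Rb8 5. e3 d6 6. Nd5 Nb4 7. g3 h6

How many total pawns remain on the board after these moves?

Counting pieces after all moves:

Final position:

  a b c d e f g h
  ─────────────────
8│· ♜ ♝ ♛ ♚ ♝ ♞ ♜│8
7│♟ ♟ ♟ · ♟ · · ·│7
6│· · · ♟ · · · ♟│6
5│· · · ♘ · ♟ ♟ ·│5
4│· ♞ · · · · · ·│4
3│· · · ♙ ♙ ♙ ♙ ♙│3
2│♙ ♙ ♙ · · · · ·│2
1│♖ · ♗ ♕ ♔ ♗ ♘ ♖│1
  ─────────────────
  a b c d e f g h


16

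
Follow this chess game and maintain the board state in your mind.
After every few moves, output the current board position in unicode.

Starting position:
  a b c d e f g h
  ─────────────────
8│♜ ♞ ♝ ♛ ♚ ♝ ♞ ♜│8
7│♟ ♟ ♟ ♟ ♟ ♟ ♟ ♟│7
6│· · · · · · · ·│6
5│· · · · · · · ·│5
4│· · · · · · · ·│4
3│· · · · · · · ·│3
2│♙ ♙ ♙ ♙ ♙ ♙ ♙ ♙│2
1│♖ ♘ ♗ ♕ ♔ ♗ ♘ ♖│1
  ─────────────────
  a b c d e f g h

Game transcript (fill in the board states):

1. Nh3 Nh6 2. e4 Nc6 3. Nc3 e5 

  a b c d e f g h
  ─────────────────
8│♜ · ♝ ♛ ♚ ♝ · ♜│8
7│♟ ♟ ♟ ♟ · ♟ ♟ ♟│7
6│· · ♞ · · · · ♞│6
5│· · · · ♟ · · ·│5
4│· · · · ♙ · · ·│4
3│· · ♘ · · · · ♘│3
2│♙ ♙ ♙ ♙ · ♙ ♙ ♙│2
1│♖ · ♗ ♕ ♔ ♗ · ♖│1
  ─────────────────
  a b c d e f g h

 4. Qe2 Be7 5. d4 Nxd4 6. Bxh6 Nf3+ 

  a b c d e f g h
  ─────────────────
8│♜ · ♝ ♛ ♚ · · ♜│8
7│♟ ♟ ♟ ♟ ♝ ♟ ♟ ♟│7
6│· · · · · · · ♗│6
5│· · · · ♟ · · ·│5
4│· · · · ♙ · · ·│4
3│· · ♘ · · ♞ · ♘│3
2│♙ ♙ ♙ · ♕ ♙ ♙ ♙│2
1│♖ · · · ♔ ♗ · ♖│1
  ─────────────────
  a b c d e f g h

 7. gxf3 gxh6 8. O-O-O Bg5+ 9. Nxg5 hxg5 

  a b c d e f g h
  ─────────────────
8│♜ · ♝ ♛ ♚ · · ♜│8
7│♟ ♟ ♟ ♟ · ♟ · ♟│7
6│· · · · · · · ·│6
5│· · · · ♟ · ♟ ·│5
4│· · · · ♙ · · ·│4
3│· · ♘ · · ♙ · ·│3
2│♙ ♙ ♙ · ♕ ♙ · ♙│2
1│· · ♔ ♖ · ♗ · ♖│1
  ─────────────────
  a b c d e f g h

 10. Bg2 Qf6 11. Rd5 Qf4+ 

  a b c d e f g h
  ─────────────────
8│♜ · ♝ · ♚ · · ♜│8
7│♟ ♟ ♟ ♟ · ♟ · ♟│7
6│· · · · · · · ·│6
5│· · · ♖ ♟ · ♟ ·│5
4│· · · · ♙ ♛ · ·│4
3│· · ♘ · · ♙ · ·│3
2│♙ ♙ ♙ · ♕ ♙ ♗ ♙│2
1│· · ♔ · · · · ♖│1
  ─────────────────
  a b c d e f g h


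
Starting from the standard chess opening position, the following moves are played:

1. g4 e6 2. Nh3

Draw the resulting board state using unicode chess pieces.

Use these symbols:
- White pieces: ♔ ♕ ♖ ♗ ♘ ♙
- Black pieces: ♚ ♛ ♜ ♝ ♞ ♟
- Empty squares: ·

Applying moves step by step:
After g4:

♜ ♞ ♝ ♛ ♚ ♝ ♞ ♜
♟ ♟ ♟ ♟ ♟ ♟ ♟ ♟
· · · · · · · ·
· · · · · · · ·
· · · · · · ♙ ·
· · · · · · · ·
♙ ♙ ♙ ♙ ♙ ♙ · ♙
♖ ♘ ♗ ♕ ♔ ♗ ♘ ♖


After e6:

♜ ♞ ♝ ♛ ♚ ♝ ♞ ♜
♟ ♟ ♟ ♟ · ♟ ♟ ♟
· · · · ♟ · · ·
· · · · · · · ·
· · · · · · ♙ ·
· · · · · · · ·
♙ ♙ ♙ ♙ ♙ ♙ · ♙
♖ ♘ ♗ ♕ ♔ ♗ ♘ ♖


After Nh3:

♜ ♞ ♝ ♛ ♚ ♝ ♞ ♜
♟ ♟ ♟ ♟ · ♟ ♟ ♟
· · · · ♟ · · ·
· · · · · · · ·
· · · · · · ♙ ·
· · · · · · · ♘
♙ ♙ ♙ ♙ ♙ ♙ · ♙
♖ ♘ ♗ ♕ ♔ ♗ · ♖



  a b c d e f g h
  ─────────────────
8│♜ ♞ ♝ ♛ ♚ ♝ ♞ ♜│8
7│♟ ♟ ♟ ♟ · ♟ ♟ ♟│7
6│· · · · ♟ · · ·│6
5│· · · · · · · ·│5
4│· · · · · · ♙ ·│4
3│· · · · · · · ♘│3
2│♙ ♙ ♙ ♙ ♙ ♙ · ♙│2
1│♖ ♘ ♗ ♕ ♔ ♗ · ♖│1
  ─────────────────
  a b c d e f g h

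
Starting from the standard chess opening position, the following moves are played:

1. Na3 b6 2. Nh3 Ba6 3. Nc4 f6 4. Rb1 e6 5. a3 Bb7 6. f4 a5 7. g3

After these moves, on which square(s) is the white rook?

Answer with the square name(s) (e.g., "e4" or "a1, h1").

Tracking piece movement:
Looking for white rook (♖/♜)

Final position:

  a b c d e f g h
  ─────────────────
8│♜ ♞ · ♛ ♚ ♝ ♞ ♜│8
7│· ♝ ♟ ♟ · · ♟ ♟│7
6│· ♟ · · ♟ ♟ · ·│6
5│♟ · · · · · · ·│5
4│· · ♘ · · ♙ · ·│4
3│♙ · · · · · ♙ ♘│3
2│· ♙ ♙ ♙ ♙ · · ♙│2
1│· ♖ ♗ ♕ ♔ ♗ · ♖│1
  ─────────────────
  a b c d e f g h


b1, h1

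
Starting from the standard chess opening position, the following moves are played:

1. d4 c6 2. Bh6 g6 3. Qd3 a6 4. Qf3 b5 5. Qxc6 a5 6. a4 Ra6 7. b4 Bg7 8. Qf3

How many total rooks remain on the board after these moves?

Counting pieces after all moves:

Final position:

  a b c d e f g h
  ─────────────────
8│· ♞ ♝ ♛ ♚ · ♞ ♜│8
7│· · · ♟ ♟ ♟ ♝ ♟│7
6│♜ · · · · · ♟ ♗│6
5│♟ ♟ · · · · · ·│5
4│♙ ♙ · ♙ · · · ·│4
3│· · · · · ♕ · ·│3
2│· · ♙ · ♙ ♙ ♙ ♙│2
1│♖ ♘ · · ♔ ♗ ♘ ♖│1
  ─────────────────
  a b c d e f g h


4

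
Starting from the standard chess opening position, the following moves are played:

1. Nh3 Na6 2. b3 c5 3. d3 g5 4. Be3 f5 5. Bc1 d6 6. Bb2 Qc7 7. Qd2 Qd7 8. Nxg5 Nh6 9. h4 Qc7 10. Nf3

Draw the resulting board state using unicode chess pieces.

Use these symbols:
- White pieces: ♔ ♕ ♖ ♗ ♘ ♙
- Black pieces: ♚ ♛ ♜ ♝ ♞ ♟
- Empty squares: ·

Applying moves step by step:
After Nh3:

♜ ♞ ♝ ♛ ♚ ♝ ♞ ♜
♟ ♟ ♟ ♟ ♟ ♟ ♟ ♟
· · · · · · · ·
· · · · · · · ·
· · · · · · · ·
· · · · · · · ♘
♙ ♙ ♙ ♙ ♙ ♙ ♙ ♙
♖ ♘ ♗ ♕ ♔ ♗ · ♖


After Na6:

♜ · ♝ ♛ ♚ ♝ ♞ ♜
♟ ♟ ♟ ♟ ♟ ♟ ♟ ♟
♞ · · · · · · ·
· · · · · · · ·
· · · · · · · ·
· · · · · · · ♘
♙ ♙ ♙ ♙ ♙ ♙ ♙ ♙
♖ ♘ ♗ ♕ ♔ ♗ · ♖


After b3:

♜ · ♝ ♛ ♚ ♝ ♞ ♜
♟ ♟ ♟ ♟ ♟ ♟ ♟ ♟
♞ · · · · · · ·
· · · · · · · ·
· · · · · · · ·
· ♙ · · · · · ♘
♙ · ♙ ♙ ♙ ♙ ♙ ♙
♖ ♘ ♗ ♕ ♔ ♗ · ♖


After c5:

♜ · ♝ ♛ ♚ ♝ ♞ ♜
♟ ♟ · ♟ ♟ ♟ ♟ ♟
♞ · · · · · · ·
· · ♟ · · · · ·
· · · · · · · ·
· ♙ · · · · · ♘
♙ · ♙ ♙ ♙ ♙ ♙ ♙
♖ ♘ ♗ ♕ ♔ ♗ · ♖


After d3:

♜ · ♝ ♛ ♚ ♝ ♞ ♜
♟ ♟ · ♟ ♟ ♟ ♟ ♟
♞ · · · · · · ·
· · ♟ · · · · ·
· · · · · · · ·
· ♙ · ♙ · · · ♘
♙ · ♙ · ♙ ♙ ♙ ♙
♖ ♘ ♗ ♕ ♔ ♗ · ♖


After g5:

♜ · ♝ ♛ ♚ ♝ ♞ ♜
♟ ♟ · ♟ ♟ ♟ · ♟
♞ · · · · · · ·
· · ♟ · · · ♟ ·
· · · · · · · ·
· ♙ · ♙ · · · ♘
♙ · ♙ · ♙ ♙ ♙ ♙
♖ ♘ ♗ ♕ ♔ ♗ · ♖


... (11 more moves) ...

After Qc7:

♜ · ♝ · ♚ ♝ · ♜
♟ ♟ ♛ · ♟ · · ♟
♞ · · ♟ · · · ♞
· · ♟ · · ♟ ♘ ·
· · · · · · · ♙
· ♙ · ♙ · · · ·
♙ ♗ ♙ ♕ ♙ ♙ ♙ ·
♖ ♘ · · ♔ ♗ · ♖


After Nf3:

♜ · ♝ · ♚ ♝ · ♜
♟ ♟ ♛ · ♟ · · ♟
♞ · · ♟ · · · ♞
· · ♟ · · ♟ · ·
· · · · · · · ♙
· ♙ · ♙ · ♘ · ·
♙ ♗ ♙ ♕ ♙ ♙ ♙ ·
♖ ♘ · · ♔ ♗ · ♖



  a b c d e f g h
  ─────────────────
8│♜ · ♝ · ♚ ♝ · ♜│8
7│♟ ♟ ♛ · ♟ · · ♟│7
6│♞ · · ♟ · · · ♞│6
5│· · ♟ · · ♟ · ·│5
4│· · · · · · · ♙│4
3│· ♙ · ♙ · ♘ · ·│3
2│♙ ♗ ♙ ♕ ♙ ♙ ♙ ·│2
1│♖ ♘ · · ♔ ♗ · ♖│1
  ─────────────────
  a b c d e f g h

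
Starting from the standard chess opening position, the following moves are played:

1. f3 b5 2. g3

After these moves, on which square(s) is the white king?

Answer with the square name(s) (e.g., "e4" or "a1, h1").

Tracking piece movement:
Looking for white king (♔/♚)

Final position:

  a b c d e f g h
  ─────────────────
8│♜ ♞ ♝ ♛ ♚ ♝ ♞ ♜│8
7│♟ · ♟ ♟ ♟ ♟ ♟ ♟│7
6│· · · · · · · ·│6
5│· ♟ · · · · · ·│5
4│· · · · · · · ·│4
3│· · · · · ♙ ♙ ·│3
2│♙ ♙ ♙ ♙ ♙ · · ♙│2
1│♖ ♘ ♗ ♕ ♔ ♗ ♘ ♖│1
  ─────────────────
  a b c d e f g h


e1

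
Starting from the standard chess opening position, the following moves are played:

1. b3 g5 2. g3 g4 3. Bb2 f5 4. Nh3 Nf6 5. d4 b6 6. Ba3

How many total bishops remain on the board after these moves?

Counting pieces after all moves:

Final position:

  a b c d e f g h
  ─────────────────
8│♜ ♞ ♝ ♛ ♚ ♝ · ♜│8
7│♟ · ♟ ♟ ♟ · · ♟│7
6│· ♟ · · · ♞ · ·│6
5│· · · · · ♟ · ·│5
4│· · · ♙ · · ♟ ·│4
3│♗ ♙ · · · · ♙ ♘│3
2│♙ · ♙ · ♙ ♙ · ♙│2
1│♖ ♘ · ♕ ♔ ♗ · ♖│1
  ─────────────────
  a b c d e f g h


4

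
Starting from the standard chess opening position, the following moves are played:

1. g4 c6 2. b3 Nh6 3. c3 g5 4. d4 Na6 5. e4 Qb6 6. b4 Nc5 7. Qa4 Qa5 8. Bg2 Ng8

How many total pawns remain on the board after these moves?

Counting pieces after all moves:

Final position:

  a b c d e f g h
  ─────────────────
8│♜ · ♝ · ♚ ♝ ♞ ♜│8
7│♟ ♟ · ♟ ♟ ♟ · ♟│7
6│· · ♟ · · · · ·│6
5│♛ · ♞ · · · ♟ ·│5
4│♕ ♙ · ♙ ♙ · ♙ ·│4
3│· · ♙ · · · · ·│3
2│♙ · · · · ♙ ♗ ♙│2
1│♖ ♘ ♗ · ♔ · ♘ ♖│1
  ─────────────────
  a b c d e f g h


16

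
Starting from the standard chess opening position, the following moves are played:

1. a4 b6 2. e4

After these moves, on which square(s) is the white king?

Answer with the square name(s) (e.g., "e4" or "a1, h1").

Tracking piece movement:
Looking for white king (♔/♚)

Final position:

  a b c d e f g h
  ─────────────────
8│♜ ♞ ♝ ♛ ♚ ♝ ♞ ♜│8
7│♟ · ♟ ♟ ♟ ♟ ♟ ♟│7
6│· ♟ · · · · · ·│6
5│· · · · · · · ·│5
4│♙ · · · ♙ · · ·│4
3│· · · · · · · ·│3
2│· ♙ ♙ ♙ · ♙ ♙ ♙│2
1│♖ ♘ ♗ ♕ ♔ ♗ ♘ ♖│1
  ─────────────────
  a b c d e f g h


e1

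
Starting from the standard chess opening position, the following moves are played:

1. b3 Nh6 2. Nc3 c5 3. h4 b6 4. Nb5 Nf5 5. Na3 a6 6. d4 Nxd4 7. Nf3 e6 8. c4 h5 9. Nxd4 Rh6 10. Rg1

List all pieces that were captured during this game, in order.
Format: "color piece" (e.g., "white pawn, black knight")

Tracking captures:
  Nxd4: captured white pawn
  Nxd4: captured black knight

white pawn, black knight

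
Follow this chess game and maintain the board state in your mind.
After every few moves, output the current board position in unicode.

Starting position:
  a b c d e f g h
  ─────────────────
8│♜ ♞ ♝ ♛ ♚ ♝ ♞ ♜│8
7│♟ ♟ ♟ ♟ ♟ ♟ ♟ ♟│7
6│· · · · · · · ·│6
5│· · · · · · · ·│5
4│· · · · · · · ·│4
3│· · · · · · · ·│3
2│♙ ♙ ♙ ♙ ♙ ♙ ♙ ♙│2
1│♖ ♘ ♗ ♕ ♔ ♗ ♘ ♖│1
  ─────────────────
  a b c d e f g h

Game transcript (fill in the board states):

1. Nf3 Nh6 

  a b c d e f g h
  ─────────────────
8│♜ ♞ ♝ ♛ ♚ ♝ · ♜│8
7│♟ ♟ ♟ ♟ ♟ ♟ ♟ ♟│7
6│· · · · · · · ♞│6
5│· · · · · · · ·│5
4│· · · · · · · ·│4
3│· · · · · ♘ · ·│3
2│♙ ♙ ♙ ♙ ♙ ♙ ♙ ♙│2
1│♖ ♘ ♗ ♕ ♔ ♗ · ♖│1
  ─────────────────
  a b c d e f g h

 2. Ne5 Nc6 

  a b c d e f g h
  ─────────────────
8│♜ · ♝ ♛ ♚ ♝ · ♜│8
7│♟ ♟ ♟ ♟ ♟ ♟ ♟ ♟│7
6│· · ♞ · · · · ♞│6
5│· · · · ♘ · · ·│5
4│· · · · · · · ·│4
3│· · · · · · · ·│3
2│♙ ♙ ♙ ♙ ♙ ♙ ♙ ♙│2
1│♖ ♘ ♗ ♕ ♔ ♗ · ♖│1
  ─────────────────
  a b c d e f g h

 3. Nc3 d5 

  a b c d e f g h
  ─────────────────
8│♜ · ♝ ♛ ♚ ♝ · ♜│8
7│♟ ♟ ♟ · ♟ ♟ ♟ ♟│7
6│· · ♞ · · · · ♞│6
5│· · · ♟ ♘ · · ·│5
4│· · · · · · · ·│4
3│· · ♘ · · · · ·│3
2│♙ ♙ ♙ ♙ ♙ ♙ ♙ ♙│2
1│♖ · ♗ ♕ ♔ ♗ · ♖│1
  ─────────────────
  a b c d e f g h

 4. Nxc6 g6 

  a b c d e f g h
  ─────────────────
8│♜ · ♝ ♛ ♚ ♝ · ♜│8
7│♟ ♟ ♟ · ♟ ♟ · ♟│7
6│· · ♘ · · · ♟ ♞│6
5│· · · ♟ · · · ·│5
4│· · · · · · · ·│4
3│· · ♘ · · · · ·│3
2│♙ ♙ ♙ ♙ ♙ ♙ ♙ ♙│2
1│♖ · ♗ ♕ ♔ ♗ · ♖│1
  ─────────────────
  a b c d e f g h

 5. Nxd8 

  a b c d e f g h
  ─────────────────
8│♜ · ♝ ♘ ♚ ♝ · ♜│8
7│♟ ♟ ♟ · ♟ ♟ · ♟│7
6│· · · · · · ♟ ♞│6
5│· · · ♟ · · · ·│5
4│· · · · · · · ·│4
3│· · ♘ · · · · ·│3
2│♙ ♙ ♙ ♙ ♙ ♙ ♙ ♙│2
1│♖ · ♗ ♕ ♔ ♗ · ♖│1
  ─────────────────
  a b c d e f g h
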